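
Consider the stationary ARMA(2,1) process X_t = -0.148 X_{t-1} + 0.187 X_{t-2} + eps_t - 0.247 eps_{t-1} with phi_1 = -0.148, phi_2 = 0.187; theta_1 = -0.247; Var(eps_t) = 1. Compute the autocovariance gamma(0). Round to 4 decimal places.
\gamma(0) = 1.2335

Multiply the model equation by X_{t-k} and take expectations. With theta_0 = psi_0 = 1 and psi_j the MA(infinity) weights, this gives
  gamma(k) - sum_i phi_i gamma(k-i) = c_k,
  c_k = sigma^2 * sum_{j=k..q} theta_j psi_{j-k}   (c_k = 0 for k > q),
using gamma(-m) = gamma(m).
psi-weights needed (psi_j = theta_j + sum_i phi_i psi_{j-i}):
  psi_1 = theta_1 + phi_1 = -0.247 + (-0.148) = -0.395
Right-hand sides:
  c_0 = sigma^2 (1 + theta_1 psi_1) = 1 * (1 + (-0.247)(-0.395)) = 1 * 1.097565 = 1.097565
  c_1 = sigma^2 theta_1 = 1 * (-0.247) = -0.247
  c_2 = 0
Equations for k = 0, 1, 2 (AR order 2, c_2 = 0):
  (E0) gamma(0) = phi_1 gamma(1) + phi_2 gamma(2) + c_0
  (E1) gamma(1) = phi_1 gamma(0) + phi_2 gamma(1) + c_1
  (E2) gamma(2) = phi_1 gamma(1) + phi_2 gamma(0)
From (E1): gamma(1) = A gamma(0) + B with
  A = phi_1 / (1 - phi_2) = -0.148 / 0.813 = -0.182042,   B = c_1 / (1 - phi_2) = -0.247 / 0.813 = -0.303813.
Insert (E2) into (E0): gamma(0) (1 - phi_2^2) = phi_1 (1 + phi_2) gamma(1) + c_0.
  phi_1 (1 + phi_2) = (-0.148)(1.187) = -0.175676,   1 - phi_2^2 = 0.965031.
Replace gamma(1) by A gamma(0) + B and collect gamma(0):
  gamma(0) [0.965031 - (-0.175676)(-0.182042)] = (-0.175676)(-0.303813) + 1.097565
  gamma(0) * 0.933051 = 1.150938
  gamma(0) = 1.150938 / 0.933051 = 1.233521.
Therefore gamma(0) = 1.2335 (to 4 decimal places).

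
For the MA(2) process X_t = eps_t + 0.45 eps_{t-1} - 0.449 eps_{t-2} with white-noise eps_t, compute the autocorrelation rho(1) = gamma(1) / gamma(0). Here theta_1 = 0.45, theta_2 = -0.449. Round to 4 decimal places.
\rho(1) = 0.1766

For an MA(q) process with theta_0 = 1, the autocovariance is
  gamma(k) = sigma^2 * sum_{i=0..q-k} theta_i * theta_{i+k},
and rho(k) = gamma(k) / gamma(0). Sigma^2 cancels.
  numerator   = (1)*(0.45) + (0.45)*(-0.449) = 0.24795.
  denominator = (1)^2 + (0.45)^2 + (-0.449)^2 = 1.404101.
  rho(1) = 0.24795 / 1.404101 = 0.1766.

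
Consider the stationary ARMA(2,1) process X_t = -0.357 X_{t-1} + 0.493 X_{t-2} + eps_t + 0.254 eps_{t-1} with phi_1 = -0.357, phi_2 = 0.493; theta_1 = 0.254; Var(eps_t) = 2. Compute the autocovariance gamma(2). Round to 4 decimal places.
\gamma(2) = 2.3995

Multiply the model equation by X_{t-k} and take expectations. With theta_0 = psi_0 = 1 and psi_j the MA(infinity) weights, this gives
  gamma(k) - sum_i phi_i gamma(k-i) = c_k,
  c_k = sigma^2 * sum_{j=k..q} theta_j psi_{j-k}   (c_k = 0 for k > q),
using gamma(-m) = gamma(m).
psi-weights needed (psi_j = theta_j + sum_i phi_i psi_{j-i}):
  psi_1 = theta_1 + phi_1 = 0.254 + (-0.357) = -0.103
Right-hand sides:
  c_0 = sigma^2 (1 + theta_1 psi_1) = 2 * (1 + (0.254)(-0.103)) = 2 * 0.973838 = 1.947676
  c_1 = sigma^2 theta_1 = 2 * (0.254) = 0.508
  c_2 = 0
Equations for k = 0, 1, 2 (AR order 2, c_2 = 0):
  (E0) gamma(0) = phi_1 gamma(1) + phi_2 gamma(2) + c_0
  (E1) gamma(1) = phi_1 gamma(0) + phi_2 gamma(1) + c_1
  (E2) gamma(2) = phi_1 gamma(1) + phi_2 gamma(0)
From (E1): gamma(1) = A gamma(0) + B with
  A = phi_1 / (1 - phi_2) = -0.357 / 0.507 = -0.704142,   B = c_1 / (1 - phi_2) = 0.508 / 0.507 = 1.001972.
Insert (E2) into (E0): gamma(0) (1 - phi_2^2) = phi_1 (1 + phi_2) gamma(1) + c_0.
  phi_1 (1 + phi_2) = (-0.357)(1.493) = -0.533001,   1 - phi_2^2 = 0.756951.
Replace gamma(1) by A gamma(0) + B and collect gamma(0):
  gamma(0) [0.756951 - (-0.533001)(-0.704142)] = (-0.533001)(1.001972) + 1.947676
  gamma(0) * 0.381643 = 1.413624
  gamma(0) = 1.413624 / 0.381643 = 3.704051.
  gamma(1) = A gamma(0) + B = (-0.704142)(3.704051) + (1.001972) = -1.606206.
  gamma(2) = phi_1 gamma(1) + phi_2 gamma(0) = (-0.357)(-1.606206) + (0.493)(3.704051) = 2.399513.
Therefore gamma(2) = 2.3995 (to 4 decimal places).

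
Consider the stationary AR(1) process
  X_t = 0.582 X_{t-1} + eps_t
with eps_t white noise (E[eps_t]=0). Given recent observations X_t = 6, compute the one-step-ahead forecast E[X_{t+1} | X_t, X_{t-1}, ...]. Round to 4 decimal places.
E[X_{t+1} \mid \mathcal F_t] = 3.4920

For an AR(p) model X_t = c + sum_i phi_i X_{t-i} + eps_t, the
one-step-ahead conditional mean is
  E[X_{t+1} | X_t, ...] = c + sum_i phi_i X_{t+1-i}.
Substitute known values:
  E[X_{t+1} | ...] = (0.582) * (6)
                   = 3.4920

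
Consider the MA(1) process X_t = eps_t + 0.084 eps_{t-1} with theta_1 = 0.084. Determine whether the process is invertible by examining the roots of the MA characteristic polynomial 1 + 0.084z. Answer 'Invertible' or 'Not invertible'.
\text{Invertible}

The MA(q) characteristic polynomial is P(z) = 1 + 0.084z.
Invertibility requires all roots to lie outside the unit circle, i.e. |z| > 1 for every root.
This is linear in z: 1 + (0.084) z = 0  =>  z = -1/(0.084) = -11.904762,  |z| = 11.904762.
Moduli of all roots: 11.9048.
All moduli strictly greater than 1? Yes.
Verdict: Invertible.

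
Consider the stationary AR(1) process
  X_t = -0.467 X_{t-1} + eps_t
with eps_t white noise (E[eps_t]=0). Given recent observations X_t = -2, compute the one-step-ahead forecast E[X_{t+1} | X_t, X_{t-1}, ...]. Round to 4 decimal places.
E[X_{t+1} \mid \mathcal F_t] = 0.9340

For an AR(p) model X_t = c + sum_i phi_i X_{t-i} + eps_t, the
one-step-ahead conditional mean is
  E[X_{t+1} | X_t, ...] = c + sum_i phi_i X_{t+1-i}.
Substitute known values:
  E[X_{t+1} | ...] = (-0.467) * (-2)
                   = 0.9340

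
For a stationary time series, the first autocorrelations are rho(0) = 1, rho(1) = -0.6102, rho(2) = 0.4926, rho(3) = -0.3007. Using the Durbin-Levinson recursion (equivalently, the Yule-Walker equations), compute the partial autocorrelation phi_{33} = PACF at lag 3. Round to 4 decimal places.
\phi_{33} = 0.0979

The PACF at lag k is phi_{kk}, the last component of the solution
to the Yule-Walker system G_k phi = r_k where
  (G_k)_{ij} = rho(|i - j|), (r_k)_i = rho(i), i,j = 1..k.
Equivalently, Durbin-Levinson gives phi_{kk} iteratively:
  phi_{11} = rho(1)
  phi_{kk} = [rho(k) - sum_{j=1..k-1} phi_{k-1,j} rho(k-j)]
            / [1 - sum_{j=1..k-1} phi_{k-1,j} rho(j)],
  phi_{k,j} = phi_{k-1,j} - phi_{kk} phi_{k-1,k-j},  j = 1..k-1.
Step k = 1:
  phi_11 = rho(1) = -0.6102.
Step k = 2:
  phi_22 = [rho(2) - phi_11 rho(1)] / [1 - phi_11 rho(1)] = [0.4926 - (-0.6102)(-0.6102)] / [1 - (-0.6102)(-0.6102)]
         = 0.12025596 / 0.62765596 = 0.191595.
  Update: phi_21 = phi_11 - phi_22 phi_11 = -0.6102 - (0.191595)(-0.6102) = -0.493289.
Step k = 3:
  phi_33 = [rho(3) - phi_21 rho(2) - phi_22 rho(1)] / [1 - phi_21 rho(1) - phi_22 rho(2)]
    numerator   = -0.3007 - (-0.493289)(0.4926) - (0.191595)(-0.6102) = 0.0592054
    denominator = 1 - (-0.493289)(-0.6102) - (0.191595)(0.4926) = 0.60461548
  phi_33 = 0.0592054 / 0.60461548 = 0.0979.
Therefore phi_{33} = 0.0979.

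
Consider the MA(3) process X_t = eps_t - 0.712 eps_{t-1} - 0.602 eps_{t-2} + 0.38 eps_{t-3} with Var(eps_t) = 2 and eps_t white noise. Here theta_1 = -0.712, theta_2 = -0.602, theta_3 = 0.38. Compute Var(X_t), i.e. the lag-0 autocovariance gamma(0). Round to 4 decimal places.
\gamma(0) = 4.0275

For an MA(q) process X_t = eps_t + sum_i theta_i eps_{t-i} with
Var(eps_t) = sigma^2, the variance is
  gamma(0) = sigma^2 * (1 + sum_i theta_i^2).
  sum_i theta_i^2 = (-0.712)^2 + (-0.602)^2 + (0.38)^2 = 0.506944 + 0.362404 + 0.1444 = 1.013748.
  gamma(0) = 2 * (1 + 1.013748) = 2 * 2.013748 = 4.027496, which rounds to 4.0275.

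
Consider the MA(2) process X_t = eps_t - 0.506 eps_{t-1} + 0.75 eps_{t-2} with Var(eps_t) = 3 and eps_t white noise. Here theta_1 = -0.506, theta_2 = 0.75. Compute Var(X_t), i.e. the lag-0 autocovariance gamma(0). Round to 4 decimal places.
\gamma(0) = 5.4556

For an MA(q) process X_t = eps_t + sum_i theta_i eps_{t-i} with
Var(eps_t) = sigma^2, the variance is
  gamma(0) = sigma^2 * (1 + sum_i theta_i^2).
  sum_i theta_i^2 = (-0.506)^2 + (0.75)^2 = 0.256036 + 0.5625 = 0.818536.
  gamma(0) = 3 * (1 + 0.818536) = 3 * 1.818536 = 5.455608, which rounds to 5.4556.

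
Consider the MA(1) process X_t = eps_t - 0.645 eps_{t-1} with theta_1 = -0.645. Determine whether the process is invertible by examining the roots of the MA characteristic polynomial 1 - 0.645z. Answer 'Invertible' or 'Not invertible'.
\text{Invertible}

The MA(q) characteristic polynomial is P(z) = 1 - 0.645z.
Invertibility requires all roots to lie outside the unit circle, i.e. |z| > 1 for every root.
This is linear in z: 1 + (-0.645) z = 0  =>  z = -1/(-0.645) = 1.550388,  |z| = 1.550388.
Moduli of all roots: 1.5504.
All moduli strictly greater than 1? Yes.
Verdict: Invertible.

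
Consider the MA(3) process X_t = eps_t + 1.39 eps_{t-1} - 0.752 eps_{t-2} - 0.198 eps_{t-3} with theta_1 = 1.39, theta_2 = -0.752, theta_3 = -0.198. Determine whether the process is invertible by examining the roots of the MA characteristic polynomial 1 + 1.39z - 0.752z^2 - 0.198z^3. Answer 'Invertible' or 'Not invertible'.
\text{Not invertible}

The MA(q) characteristic polynomial is P(z) = 1 + 1.39z - 0.752z^2 - 0.198z^3.
Invertibility requires all roots to lie outside the unit circle, i.e. |z| > 1 for every root.
Degree 3: look for a simple real root z0 first, then factor out (1 - z/z0) and solve the remaining quadratic.
Testing z0 = -5: P(-5) = 1 + (1.39)(-5) + (-0.752)(-5)^2 + (-0.198)(-5)^3
  = 1 + (-6.95) + (-18.8) + (24.75) = 0.  So z_0 = -5 is a root, |z_0| = 5.
Divide out the factor (1 + 0.2 z) = (1 - z/z0) (since 1/z0 = -0.2):
  P(z) = (1 + 0.2 z)(1 + (1.19) z + (-0.99) z^2)
  [check: z-coef 1.19 - (-0.2) = 1.39; z^2-coef -0.99 - (-0.2)(1.19) = -0.752; z^3-coef -(-0.2)(-0.99) = -0.198.]
Remaining roots from the quadratic factor 1 + (1.19) z + (-0.99) z^2:
  Set 1 + (1.19) z + (-0.99) z^2 = 0, i.e. a z^2 + b z + c = 0 with a = -0.99, b = 1.19, c = 1.
  Discriminant D = b^2 - 4ac = (1.19)^2 - 4*(-0.99)*1 = 1.4161 - (-3.96) = 5.3761.
  D >= 0, so the roots are real: z = (-b +/- sqrt(D)) / (2a) = (-1.19 +/- 2.318642) / (-1.98).
    z_1 = (-1.19 + 2.318642) / (-1.98) = -0.57,   |z_1| = 0.57.
    z_2 = (-1.19 - 2.318642) / (-1.98) = 1.772,   |z_2| = 1.772.
Moduli of all roots: 5.0000, 0.5700, 1.7720.
All moduli strictly greater than 1? No.
Verdict: Not invertible.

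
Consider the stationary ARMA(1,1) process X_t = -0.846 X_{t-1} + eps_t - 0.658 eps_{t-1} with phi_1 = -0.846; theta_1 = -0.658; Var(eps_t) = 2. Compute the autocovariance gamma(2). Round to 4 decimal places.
\gamma(2) = 13.9345

Multiply the model equation by X_{t-k} and take expectations. With theta_0 = psi_0 = 1 and psi_j the MA(infinity) weights, this gives
  gamma(k) - sum_i phi_i gamma(k-i) = c_k,
  c_k = sigma^2 * sum_{j=k..q} theta_j psi_{j-k}   (c_k = 0 for k > q),
using gamma(-m) = gamma(m).
psi-weights needed (psi_j = theta_j + sum_i phi_i psi_{j-i}):
  psi_1 = theta_1 + phi_1 = -0.658 + (-0.846) = -1.504
Right-hand sides:
  c_0 = sigma^2 (1 + theta_1 psi_1) = 2 * (1 + (-0.658)(-1.504)) = 2 * 1.989632 = 3.979264
  c_1 = sigma^2 theta_1 = 2 * (-0.658) = -1.316
  c_2 = 0
Equations for k = 0 and k = 1 (AR order 1):
  gamma(0) = phi_1 gamma(1) + c_0
  gamma(1) = phi_1 gamma(0) + c_1
Substituting the second into the first: gamma(0) (1 - phi_1^2) = c_0 + phi_1 c_1, so
  gamma(0) = (c_0 + phi_1 c_1) / (1 - phi_1^2) = (3.979264 + (-0.846)(-1.316)) / (1 - (-0.846)^2) = 5.0926 / 0.284284 = 17.913776.
  gamma(1) = phi_1 gamma(0) + c_1 = (-0.846)(17.913776) + (-1.316) = -16.471055.
For k = 2 (> q): gamma(2) = phi_1 gamma(1) = (-0.846)(-16.471055) = 13.934512.
Therefore gamma(2) = 13.9345 (to 4 decimal places).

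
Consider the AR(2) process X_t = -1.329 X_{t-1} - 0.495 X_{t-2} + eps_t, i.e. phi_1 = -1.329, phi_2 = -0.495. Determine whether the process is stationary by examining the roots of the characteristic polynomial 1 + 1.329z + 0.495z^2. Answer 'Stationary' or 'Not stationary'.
\text{Stationary}

The AR(p) characteristic polynomial is P(z) = 1 + 1.329z + 0.495z^2.
Stationarity requires all roots to lie outside the unit circle, i.e. |z| > 1 for every root.
Set 1 + (1.329) z + (0.495) z^2 = 0, i.e. a z^2 + b z + c = 0 with a = 0.495, b = 1.329, c = 1.
Discriminant D = b^2 - 4ac = (1.329)^2 - 4*(0.495)*1 = 1.766241 - (1.98) = -0.213759.
D < 0, so the roots are the complex-conjugate pair z = (-b +/- i sqrt(-D)) / (2a) = -1.3424 +/- 0.467i.
For a conjugate pair |z|^2 = z * conj(z) = (product of roots) = c/a = 1/(0.495) = 2.020202, so |z| = sqrt(2.020202) = 1.4213 for both roots.
Moduli of all roots: 1.4213, 1.4213.
All moduli strictly greater than 1? Yes.
Verdict: Stationary.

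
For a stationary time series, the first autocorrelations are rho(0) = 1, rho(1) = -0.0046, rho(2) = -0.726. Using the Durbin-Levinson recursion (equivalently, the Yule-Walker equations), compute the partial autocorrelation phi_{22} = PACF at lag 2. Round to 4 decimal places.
\phi_{22} = -0.7260

The PACF at lag k is phi_{kk}, the last component of the solution
to the Yule-Walker system G_k phi = r_k where
  (G_k)_{ij} = rho(|i - j|), (r_k)_i = rho(i), i,j = 1..k.
Equivalently, Durbin-Levinson gives phi_{kk} iteratively:
  phi_{11} = rho(1)
  phi_{kk} = [rho(k) - sum_{j=1..k-1} phi_{k-1,j} rho(k-j)]
            / [1 - sum_{j=1..k-1} phi_{k-1,j} rho(j)],
  phi_{k,j} = phi_{k-1,j} - phi_{kk} phi_{k-1,k-j},  j = 1..k-1.
Step k = 1:
  phi_11 = rho(1) = -0.0046.
Step k = 2:
  phi_22 = [rho(2) - phi_11 rho(1)] / [1 - phi_11 rho(1)] = [-0.726 - (-0.0046)(-0.0046)] / [1 - (-0.0046)(-0.0046)]
         = -0.72602116 / 0.99997884 = -0.726.
Therefore phi_{22} = -0.7260.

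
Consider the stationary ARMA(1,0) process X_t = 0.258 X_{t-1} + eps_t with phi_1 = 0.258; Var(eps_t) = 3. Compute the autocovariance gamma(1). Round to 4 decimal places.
\gamma(1) = 0.8292

Multiply the model equation by X_{t-k} and take expectations. With theta_0 = psi_0 = 1 and psi_j the MA(infinity) weights, this gives
  gamma(k) - sum_i phi_i gamma(k-i) = c_k,
  c_k = sigma^2 * sum_{j=k..q} theta_j psi_{j-k}   (c_k = 0 for k > q),
using gamma(-m) = gamma(m).
Pure AR (q = 0): c_0 = sigma^2 = 3, c_k = 0 for k >= 1.
Equations for k = 0 and k = 1 (AR order 1):
  gamma(0) = phi_1 gamma(1) + c_0
  gamma(1) = phi_1 gamma(0) + c_1
Substituting the second into the first: gamma(0) (1 - phi_1^2) = c_0 + phi_1 c_1, so
  gamma(0) = c_0 / (1 - phi_1^2) = 3 / (1 - (0.258)^2) = 3 / 0.933436 = 3.213932.
  gamma(1) = phi_1 gamma(0) = (0.258)(3.213932) = 0.829195.
Therefore gamma(1) = 0.8292 (to 4 decimal places).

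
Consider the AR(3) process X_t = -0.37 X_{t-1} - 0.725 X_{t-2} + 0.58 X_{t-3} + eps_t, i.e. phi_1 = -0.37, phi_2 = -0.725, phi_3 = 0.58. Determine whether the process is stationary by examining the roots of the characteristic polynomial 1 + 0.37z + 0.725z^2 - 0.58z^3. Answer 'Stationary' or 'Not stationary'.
\text{Not stationary}

The AR(p) characteristic polynomial is P(z) = 1 + 0.37z + 0.725z^2 - 0.58z^3.
Stationarity requires all roots to lie outside the unit circle, i.e. |z| > 1 for every root.
Degree 3: look for a simple real root z0 first, then factor out (1 - z/z0) and solve the remaining quadratic.
Testing z0 = 2: P(2) = 1 + (0.37)(2) + (0.725)(2)^2 + (-0.58)(2)^3
  = 1 + (0.74) + (2.9) + (-4.64) = 0.  So z_0 = 2 is a root, |z_0| = 2.
Divide out the factor (1 - 0.5 z) = (1 - z/z0) (since 1/z0 = 0.5):
  P(z) = (1 - 0.5 z)(1 + (0.87) z + (1.16) z^2)
  [check: z-coef 0.87 - (0.5) = 0.37; z^2-coef 1.16 - (0.5)(0.87) = 0.725; z^3-coef -(0.5)(1.16) = -0.58.]
Remaining roots from the quadratic factor 1 + (0.87) z + (1.16) z^2:
  Set 1 + (0.87) z + (1.16) z^2 = 0, i.e. a z^2 + b z + c = 0 with a = 1.16, b = 0.87, c = 1.
  Discriminant D = b^2 - 4ac = (0.87)^2 - 4*(1.16)*1 = 0.7569 - (4.64) = -3.8831.
  D < 0, so the roots are the complex-conjugate pair z = (-b +/- i sqrt(-D)) / (2a) = -0.375 +/- 0.8494i.
  For a conjugate pair |z|^2 = z * conj(z) = (product of roots) = c/a = 1/(1.16) = 0.862069, so |z| = sqrt(0.862069) = 0.9285 for both roots.
Moduli of all roots: 2.0000, 0.9285, 0.9285.
All moduli strictly greater than 1? No.
Verdict: Not stationary.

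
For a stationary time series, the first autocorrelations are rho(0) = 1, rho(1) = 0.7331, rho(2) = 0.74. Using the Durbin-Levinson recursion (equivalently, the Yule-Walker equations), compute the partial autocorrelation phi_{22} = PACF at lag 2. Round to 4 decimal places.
\phi_{22} = 0.4379

The PACF at lag k is phi_{kk}, the last component of the solution
to the Yule-Walker system G_k phi = r_k where
  (G_k)_{ij} = rho(|i - j|), (r_k)_i = rho(i), i,j = 1..k.
Equivalently, Durbin-Levinson gives phi_{kk} iteratively:
  phi_{11} = rho(1)
  phi_{kk} = [rho(k) - sum_{j=1..k-1} phi_{k-1,j} rho(k-j)]
            / [1 - sum_{j=1..k-1} phi_{k-1,j} rho(j)],
  phi_{k,j} = phi_{k-1,j} - phi_{kk} phi_{k-1,k-j},  j = 1..k-1.
Step k = 1:
  phi_11 = rho(1) = 0.7331.
Step k = 2:
  phi_22 = [rho(2) - phi_11 rho(1)] / [1 - phi_11 rho(1)] = [0.74 - (0.7331)(0.7331)] / [1 - (0.7331)(0.7331)]
         = 0.20256439 / 0.46256439 = 0.4379.
Therefore phi_{22} = 0.4379.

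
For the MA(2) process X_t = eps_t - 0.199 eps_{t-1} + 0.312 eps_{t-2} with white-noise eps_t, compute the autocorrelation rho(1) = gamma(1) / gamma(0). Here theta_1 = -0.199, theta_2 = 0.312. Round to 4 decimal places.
\rho(1) = -0.2296

For an MA(q) process with theta_0 = 1, the autocovariance is
  gamma(k) = sigma^2 * sum_{i=0..q-k} theta_i * theta_{i+k},
and rho(k) = gamma(k) / gamma(0). Sigma^2 cancels.
  numerator   = (1)*(-0.199) + (-0.199)*(0.312) = -0.261088.
  denominator = (1)^2 + (-0.199)^2 + (0.312)^2 = 1.136945.
  rho(1) = -0.261088 / 1.136945 = -0.2296.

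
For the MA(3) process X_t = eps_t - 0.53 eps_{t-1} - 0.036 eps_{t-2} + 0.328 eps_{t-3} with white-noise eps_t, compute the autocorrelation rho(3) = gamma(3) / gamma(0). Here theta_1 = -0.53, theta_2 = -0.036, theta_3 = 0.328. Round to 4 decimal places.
\rho(3) = 0.2360

For an MA(q) process with theta_0 = 1, the autocovariance is
  gamma(k) = sigma^2 * sum_{i=0..q-k} theta_i * theta_{i+k},
and rho(k) = gamma(k) / gamma(0). Sigma^2 cancels.
  numerator   = (1)*(0.328) = 0.328.
  denominator = (1)^2 + (-0.53)^2 + (-0.036)^2 + (0.328)^2 = 1.38978.
  rho(3) = 0.328 / 1.38978 = 0.2360.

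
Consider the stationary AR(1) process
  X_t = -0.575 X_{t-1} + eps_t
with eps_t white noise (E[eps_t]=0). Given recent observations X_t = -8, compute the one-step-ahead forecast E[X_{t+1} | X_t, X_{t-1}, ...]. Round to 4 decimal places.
E[X_{t+1} \mid \mathcal F_t] = 4.6000

For an AR(p) model X_t = c + sum_i phi_i X_{t-i} + eps_t, the
one-step-ahead conditional mean is
  E[X_{t+1} | X_t, ...] = c + sum_i phi_i X_{t+1-i}.
Substitute known values:
  E[X_{t+1} | ...] = (-0.575) * (-8)
                   = 4.6000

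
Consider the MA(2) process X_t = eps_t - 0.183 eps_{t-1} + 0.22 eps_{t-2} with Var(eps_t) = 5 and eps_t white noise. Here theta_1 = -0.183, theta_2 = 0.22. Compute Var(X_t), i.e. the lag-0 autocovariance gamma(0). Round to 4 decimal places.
\gamma(0) = 5.4094

For an MA(q) process X_t = eps_t + sum_i theta_i eps_{t-i} with
Var(eps_t) = sigma^2, the variance is
  gamma(0) = sigma^2 * (1 + sum_i theta_i^2).
  sum_i theta_i^2 = (-0.183)^2 + (0.22)^2 = 0.033489 + 0.0484 = 0.081889.
  gamma(0) = 5 * (1 + 0.081889) = 5 * 1.081889 = 5.409445, which rounds to 5.4094.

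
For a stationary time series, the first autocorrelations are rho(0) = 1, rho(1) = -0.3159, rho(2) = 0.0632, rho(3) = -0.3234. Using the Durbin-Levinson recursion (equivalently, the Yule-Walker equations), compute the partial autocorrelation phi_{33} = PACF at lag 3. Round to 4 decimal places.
\phi_{33} = -0.3510

The PACF at lag k is phi_{kk}, the last component of the solution
to the Yule-Walker system G_k phi = r_k where
  (G_k)_{ij} = rho(|i - j|), (r_k)_i = rho(i), i,j = 1..k.
Equivalently, Durbin-Levinson gives phi_{kk} iteratively:
  phi_{11} = rho(1)
  phi_{kk} = [rho(k) - sum_{j=1..k-1} phi_{k-1,j} rho(k-j)]
            / [1 - sum_{j=1..k-1} phi_{k-1,j} rho(j)],
  phi_{k,j} = phi_{k-1,j} - phi_{kk} phi_{k-1,k-j},  j = 1..k-1.
Step k = 1:
  phi_11 = rho(1) = -0.3159.
Step k = 2:
  phi_22 = [rho(2) - phi_11 rho(1)] / [1 - phi_11 rho(1)] = [0.0632 - (-0.3159)(-0.3159)] / [1 - (-0.3159)(-0.3159)]
         = -0.03659281 / 0.90020719 = -0.040649.
  Update: phi_21 = phi_11 - phi_22 phi_11 = -0.3159 - (-0.040649)(-0.3159) = -0.328741.
Step k = 3:
  phi_33 = [rho(3) - phi_21 rho(2) - phi_22 rho(1)] / [1 - phi_21 rho(1) - phi_22 rho(2)]
    numerator   = -0.3234 - (-0.328741)(0.0632) - (-0.040649)(-0.3159) = -0.31546468
    denominator = 1 - (-0.328741)(-0.3159) - (-0.040649)(0.0632) = 0.89871972
  phi_33 = -0.31546468 / 0.89871972 = -0.351.
Therefore phi_{33} = -0.3510.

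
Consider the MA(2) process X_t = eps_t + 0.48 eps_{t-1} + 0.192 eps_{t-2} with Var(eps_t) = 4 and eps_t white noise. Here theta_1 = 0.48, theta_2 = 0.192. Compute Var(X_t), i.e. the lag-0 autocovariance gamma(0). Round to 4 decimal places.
\gamma(0) = 5.0691

For an MA(q) process X_t = eps_t + sum_i theta_i eps_{t-i} with
Var(eps_t) = sigma^2, the variance is
  gamma(0) = sigma^2 * (1 + sum_i theta_i^2).
  sum_i theta_i^2 = (0.48)^2 + (0.192)^2 = 0.2304 + 0.036864 = 0.267264.
  gamma(0) = 4 * (1 + 0.267264) = 4 * 1.267264 = 5.069056, which rounds to 5.0691.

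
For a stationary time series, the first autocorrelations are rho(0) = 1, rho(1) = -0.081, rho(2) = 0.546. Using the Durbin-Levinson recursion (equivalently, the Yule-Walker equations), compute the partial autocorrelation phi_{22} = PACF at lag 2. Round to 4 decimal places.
\phi_{22} = 0.5430

The PACF at lag k is phi_{kk}, the last component of the solution
to the Yule-Walker system G_k phi = r_k where
  (G_k)_{ij} = rho(|i - j|), (r_k)_i = rho(i), i,j = 1..k.
Equivalently, Durbin-Levinson gives phi_{kk} iteratively:
  phi_{11} = rho(1)
  phi_{kk} = [rho(k) - sum_{j=1..k-1} phi_{k-1,j} rho(k-j)]
            / [1 - sum_{j=1..k-1} phi_{k-1,j} rho(j)],
  phi_{k,j} = phi_{k-1,j} - phi_{kk} phi_{k-1,k-j},  j = 1..k-1.
Step k = 1:
  phi_11 = rho(1) = -0.081.
Step k = 2:
  phi_22 = [rho(2) - phi_11 rho(1)] / [1 - phi_11 rho(1)] = [0.546 - (-0.081)(-0.081)] / [1 - (-0.081)(-0.081)]
         = 0.539439 / 0.993439 = 0.543.
Therefore phi_{22} = 0.5430.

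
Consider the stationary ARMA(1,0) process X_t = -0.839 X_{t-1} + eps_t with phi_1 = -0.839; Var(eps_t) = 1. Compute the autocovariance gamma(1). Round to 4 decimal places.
\gamma(1) = -2.8337

Multiply the model equation by X_{t-k} and take expectations. With theta_0 = psi_0 = 1 and psi_j the MA(infinity) weights, this gives
  gamma(k) - sum_i phi_i gamma(k-i) = c_k,
  c_k = sigma^2 * sum_{j=k..q} theta_j psi_{j-k}   (c_k = 0 for k > q),
using gamma(-m) = gamma(m).
Pure AR (q = 0): c_0 = sigma^2 = 1, c_k = 0 for k >= 1.
Equations for k = 0 and k = 1 (AR order 1):
  gamma(0) = phi_1 gamma(1) + c_0
  gamma(1) = phi_1 gamma(0) + c_1
Substituting the second into the first: gamma(0) (1 - phi_1^2) = c_0 + phi_1 c_1, so
  gamma(0) = c_0 / (1 - phi_1^2) = 1 / (1 - (-0.839)^2) = 1 / 0.296079 = 3.377477.
  gamma(1) = phi_1 gamma(0) = (-0.839)(3.377477) = -2.833703.
Therefore gamma(1) = -2.8337 (to 4 decimal places).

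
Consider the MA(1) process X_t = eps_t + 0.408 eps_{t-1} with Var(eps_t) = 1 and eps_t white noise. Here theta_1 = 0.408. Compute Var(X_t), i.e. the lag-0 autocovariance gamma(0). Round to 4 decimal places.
\gamma(0) = 1.1665

For an MA(q) process X_t = eps_t + sum_i theta_i eps_{t-i} with
Var(eps_t) = sigma^2, the variance is
  gamma(0) = sigma^2 * (1 + sum_i theta_i^2).
  sum_i theta_i^2 = (0.408)^2 = 0.166464.
  gamma(0) = 1 * (1 + 0.166464) = 1 * 1.166464 = 1.166464, which rounds to 1.1665.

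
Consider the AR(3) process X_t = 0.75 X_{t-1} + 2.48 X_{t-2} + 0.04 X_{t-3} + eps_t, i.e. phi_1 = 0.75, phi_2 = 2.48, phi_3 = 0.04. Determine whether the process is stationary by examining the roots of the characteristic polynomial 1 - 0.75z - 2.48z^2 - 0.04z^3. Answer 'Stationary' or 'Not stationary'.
\text{Not stationary}

The AR(p) characteristic polynomial is P(z) = 1 - 0.75z - 2.48z^2 - 0.04z^3.
Stationarity requires all roots to lie outside the unit circle, i.e. |z| > 1 for every root.
Degree 3: look for a simple real root z0 first, then factor out (1 - z/z0) and solve the remaining quadratic.
Testing z0 = 0.5: P(0.5) = 1 + (-0.75)(0.5) + (-2.48)(0.5)^2 + (-0.04)(0.5)^3
  = 1 + (-0.375) + (-0.62) + (-0.005) = 0.  So z_0 = 0.5 is a root, |z_0| = 0.5.
Divide out the factor (1 - 2 z) = (1 - z/z0) (since 1/z0 = 2):
  P(z) = (1 - 2 z)(1 + (1.25) z + (0.02) z^2)
  [check: z-coef 1.25 - (2) = -0.75; z^2-coef 0.02 - (2)(1.25) = -2.48; z^3-coef -(2)(0.02) = -0.04.]
Remaining roots from the quadratic factor 1 + (1.25) z + (0.02) z^2:
  Set 1 + (1.25) z + (0.02) z^2 = 0, i.e. a z^2 + b z + c = 0 with a = 0.02, b = 1.25, c = 1.
  Discriminant D = b^2 - 4ac = (1.25)^2 - 4*(0.02)*1 = 1.5625 - (0.08) = 1.4825.
  D >= 0, so the roots are real: z = (-b +/- sqrt(D)) / (2a) = (-1.25 +/- 1.21758) / (0.04).
    z_1 = (-1.25 + 1.21758) / (0.04) = -0.8105,   |z_1| = 0.8105.
    z_2 = (-1.25 - 1.21758) / (0.04) = -61.6895,   |z_2| = 61.6895.
Moduli of all roots: 0.5000, 0.8105, 61.6895.
All moduli strictly greater than 1? No.
Verdict: Not stationary.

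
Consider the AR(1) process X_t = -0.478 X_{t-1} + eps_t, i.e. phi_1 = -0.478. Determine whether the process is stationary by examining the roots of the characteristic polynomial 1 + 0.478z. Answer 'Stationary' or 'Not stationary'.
\text{Stationary}

The AR(p) characteristic polynomial is P(z) = 1 + 0.478z.
Stationarity requires all roots to lie outside the unit circle, i.e. |z| > 1 for every root.
This is linear in z: 1 + (0.478) z = 0  =>  z = -1/(0.478) = -2.09205,  |z| = 2.09205.
Moduli of all roots: 2.0921.
All moduli strictly greater than 1? Yes.
Verdict: Stationary.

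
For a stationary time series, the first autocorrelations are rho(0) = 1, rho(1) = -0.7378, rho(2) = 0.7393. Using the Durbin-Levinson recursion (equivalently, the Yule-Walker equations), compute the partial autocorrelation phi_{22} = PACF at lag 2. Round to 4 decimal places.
\phi_{22} = 0.4279

The PACF at lag k is phi_{kk}, the last component of the solution
to the Yule-Walker system G_k phi = r_k where
  (G_k)_{ij} = rho(|i - j|), (r_k)_i = rho(i), i,j = 1..k.
Equivalently, Durbin-Levinson gives phi_{kk} iteratively:
  phi_{11} = rho(1)
  phi_{kk} = [rho(k) - sum_{j=1..k-1} phi_{k-1,j} rho(k-j)]
            / [1 - sum_{j=1..k-1} phi_{k-1,j} rho(j)],
  phi_{k,j} = phi_{k-1,j} - phi_{kk} phi_{k-1,k-j},  j = 1..k-1.
Step k = 1:
  phi_11 = rho(1) = -0.7378.
Step k = 2:
  phi_22 = [rho(2) - phi_11 rho(1)] / [1 - phi_11 rho(1)] = [0.7393 - (-0.7378)(-0.7378)] / [1 - (-0.7378)(-0.7378)]
         = 0.19495116 / 0.45565116 = 0.4279.
Therefore phi_{22} = 0.4279.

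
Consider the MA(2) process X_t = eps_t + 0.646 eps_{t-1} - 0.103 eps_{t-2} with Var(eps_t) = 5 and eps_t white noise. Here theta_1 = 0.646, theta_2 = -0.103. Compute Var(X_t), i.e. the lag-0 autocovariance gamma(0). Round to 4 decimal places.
\gamma(0) = 7.1396

For an MA(q) process X_t = eps_t + sum_i theta_i eps_{t-i} with
Var(eps_t) = sigma^2, the variance is
  gamma(0) = sigma^2 * (1 + sum_i theta_i^2).
  sum_i theta_i^2 = (0.646)^2 + (-0.103)^2 = 0.417316 + 0.010609 = 0.427925.
  gamma(0) = 5 * (1 + 0.427925) = 5 * 1.427925 = 7.139625, which rounds to 7.1396.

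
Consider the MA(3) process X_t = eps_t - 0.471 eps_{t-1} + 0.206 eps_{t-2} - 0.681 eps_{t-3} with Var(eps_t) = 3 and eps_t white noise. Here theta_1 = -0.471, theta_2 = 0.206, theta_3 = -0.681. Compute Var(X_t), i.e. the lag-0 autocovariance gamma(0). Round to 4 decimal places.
\gamma(0) = 5.1841

For an MA(q) process X_t = eps_t + sum_i theta_i eps_{t-i} with
Var(eps_t) = sigma^2, the variance is
  gamma(0) = sigma^2 * (1 + sum_i theta_i^2).
  sum_i theta_i^2 = (-0.471)^2 + (0.206)^2 + (-0.681)^2 = 0.221841 + 0.042436 + 0.463761 = 0.728038.
  gamma(0) = 3 * (1 + 0.728038) = 3 * 1.728038 = 5.184114, which rounds to 5.1841.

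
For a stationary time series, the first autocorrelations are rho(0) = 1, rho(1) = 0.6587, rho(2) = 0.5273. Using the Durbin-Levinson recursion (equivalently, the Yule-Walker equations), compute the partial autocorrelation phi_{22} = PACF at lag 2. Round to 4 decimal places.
\phi_{22} = 0.1650

The PACF at lag k is phi_{kk}, the last component of the solution
to the Yule-Walker system G_k phi = r_k where
  (G_k)_{ij} = rho(|i - j|), (r_k)_i = rho(i), i,j = 1..k.
Equivalently, Durbin-Levinson gives phi_{kk} iteratively:
  phi_{11} = rho(1)
  phi_{kk} = [rho(k) - sum_{j=1..k-1} phi_{k-1,j} rho(k-j)]
            / [1 - sum_{j=1..k-1} phi_{k-1,j} rho(j)],
  phi_{k,j} = phi_{k-1,j} - phi_{kk} phi_{k-1,k-j},  j = 1..k-1.
Step k = 1:
  phi_11 = rho(1) = 0.6587.
Step k = 2:
  phi_22 = [rho(2) - phi_11 rho(1)] / [1 - phi_11 rho(1)] = [0.5273 - (0.6587)(0.6587)] / [1 - (0.6587)(0.6587)]
         = 0.09341431 / 0.56611431 = 0.165.
Therefore phi_{22} = 0.1650.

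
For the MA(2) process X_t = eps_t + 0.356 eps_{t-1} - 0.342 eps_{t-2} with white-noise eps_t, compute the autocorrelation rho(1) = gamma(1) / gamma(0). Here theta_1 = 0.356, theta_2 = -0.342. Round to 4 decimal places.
\rho(1) = 0.1883

For an MA(q) process with theta_0 = 1, the autocovariance is
  gamma(k) = sigma^2 * sum_{i=0..q-k} theta_i * theta_{i+k},
and rho(k) = gamma(k) / gamma(0). Sigma^2 cancels.
  numerator   = (1)*(0.356) + (0.356)*(-0.342) = 0.234248.
  denominator = (1)^2 + (0.356)^2 + (-0.342)^2 = 1.2437.
  rho(1) = 0.234248 / 1.2437 = 0.1883.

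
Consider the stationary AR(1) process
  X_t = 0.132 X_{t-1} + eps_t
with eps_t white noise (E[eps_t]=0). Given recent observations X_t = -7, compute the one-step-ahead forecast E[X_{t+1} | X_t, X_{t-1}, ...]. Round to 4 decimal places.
E[X_{t+1} \mid \mathcal F_t] = -0.9240

For an AR(p) model X_t = c + sum_i phi_i X_{t-i} + eps_t, the
one-step-ahead conditional mean is
  E[X_{t+1} | X_t, ...] = c + sum_i phi_i X_{t+1-i}.
Substitute known values:
  E[X_{t+1} | ...] = (0.132) * (-7)
                   = -0.9240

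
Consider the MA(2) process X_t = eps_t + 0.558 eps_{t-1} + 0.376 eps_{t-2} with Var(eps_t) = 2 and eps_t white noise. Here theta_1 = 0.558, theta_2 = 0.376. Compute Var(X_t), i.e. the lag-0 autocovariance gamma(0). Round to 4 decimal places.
\gamma(0) = 2.9055

For an MA(q) process X_t = eps_t + sum_i theta_i eps_{t-i} with
Var(eps_t) = sigma^2, the variance is
  gamma(0) = sigma^2 * (1 + sum_i theta_i^2).
  sum_i theta_i^2 = (0.558)^2 + (0.376)^2 = 0.311364 + 0.141376 = 0.45274.
  gamma(0) = 2 * (1 + 0.45274) = 2 * 1.45274 = 2.90548, which rounds to 2.9055.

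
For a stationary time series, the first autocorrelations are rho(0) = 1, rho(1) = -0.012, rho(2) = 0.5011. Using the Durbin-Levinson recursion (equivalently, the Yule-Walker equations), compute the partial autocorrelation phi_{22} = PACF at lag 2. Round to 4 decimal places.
\phi_{22} = 0.5010

The PACF at lag k is phi_{kk}, the last component of the solution
to the Yule-Walker system G_k phi = r_k where
  (G_k)_{ij} = rho(|i - j|), (r_k)_i = rho(i), i,j = 1..k.
Equivalently, Durbin-Levinson gives phi_{kk} iteratively:
  phi_{11} = rho(1)
  phi_{kk} = [rho(k) - sum_{j=1..k-1} phi_{k-1,j} rho(k-j)]
            / [1 - sum_{j=1..k-1} phi_{k-1,j} rho(j)],
  phi_{k,j} = phi_{k-1,j} - phi_{kk} phi_{k-1,k-j},  j = 1..k-1.
Step k = 1:
  phi_11 = rho(1) = -0.012.
Step k = 2:
  phi_22 = [rho(2) - phi_11 rho(1)] / [1 - phi_11 rho(1)] = [0.5011 - (-0.012)(-0.012)] / [1 - (-0.012)(-0.012)]
         = 0.500956 / 0.999856 = 0.501.
Therefore phi_{22} = 0.5010.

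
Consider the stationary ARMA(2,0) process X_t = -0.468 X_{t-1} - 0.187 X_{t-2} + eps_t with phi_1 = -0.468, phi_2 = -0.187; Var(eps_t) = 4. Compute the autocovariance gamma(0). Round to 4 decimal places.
\gamma(0) = 4.9079

Multiply the model equation by X_{t-k} and take expectations. With theta_0 = psi_0 = 1 and psi_j the MA(infinity) weights, this gives
  gamma(k) - sum_i phi_i gamma(k-i) = c_k,
  c_k = sigma^2 * sum_{j=k..q} theta_j psi_{j-k}   (c_k = 0 for k > q),
using gamma(-m) = gamma(m).
Pure AR (q = 0): c_0 = sigma^2 = 4, c_k = 0 for k >= 1.
Equations for k = 0, 1, 2 (AR order 2, c_2 = 0):
  (E0) gamma(0) = phi_1 gamma(1) + phi_2 gamma(2) + c_0
  (E1) gamma(1) = phi_1 gamma(0) + phi_2 gamma(1) + c_1
  (E2) gamma(2) = phi_1 gamma(1) + phi_2 gamma(0)
From (E1): gamma(1) = A gamma(0) + B with
  A = phi_1 / (1 - phi_2) = -0.468 / 1.187 = -0.394271,   B = c_1 / (1 - phi_2) = 0 / 1.187 = 0.
Insert (E2) into (E0): gamma(0) (1 - phi_2^2) = phi_1 (1 + phi_2) gamma(1) + c_0.
  phi_1 (1 + phi_2) = (-0.468)(0.813) = -0.380484,   1 - phi_2^2 = 0.965031.
Replace gamma(1) by A gamma(0) + B and collect gamma(0):
  gamma(0) [0.965031 - (-0.380484)(-0.394271)] = c_0 = 4
  gamma(0) * 0.815017 = 4
  gamma(0) = 4 / 0.815017 = 4.907873.
Therefore gamma(0) = 4.9079 (to 4 decimal places).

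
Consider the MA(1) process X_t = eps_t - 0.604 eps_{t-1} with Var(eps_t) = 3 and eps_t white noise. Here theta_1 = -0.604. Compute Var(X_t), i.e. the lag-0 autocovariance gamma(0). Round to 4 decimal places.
\gamma(0) = 4.0944

For an MA(q) process X_t = eps_t + sum_i theta_i eps_{t-i} with
Var(eps_t) = sigma^2, the variance is
  gamma(0) = sigma^2 * (1 + sum_i theta_i^2).
  sum_i theta_i^2 = (-0.604)^2 = 0.364816.
  gamma(0) = 3 * (1 + 0.364816) = 3 * 1.364816 = 4.094448, which rounds to 4.0944.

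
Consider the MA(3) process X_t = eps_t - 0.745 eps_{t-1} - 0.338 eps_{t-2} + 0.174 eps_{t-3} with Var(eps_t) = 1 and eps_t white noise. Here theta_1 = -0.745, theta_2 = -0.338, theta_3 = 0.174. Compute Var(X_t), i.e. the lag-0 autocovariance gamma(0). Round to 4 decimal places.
\gamma(0) = 1.6995

For an MA(q) process X_t = eps_t + sum_i theta_i eps_{t-i} with
Var(eps_t) = sigma^2, the variance is
  gamma(0) = sigma^2 * (1 + sum_i theta_i^2).
  sum_i theta_i^2 = (-0.745)^2 + (-0.338)^2 + (0.174)^2 = 0.555025 + 0.114244 + 0.030276 = 0.699545.
  gamma(0) = 1 * (1 + 0.699545) = 1 * 1.699545 = 1.699545, which rounds to 1.6995.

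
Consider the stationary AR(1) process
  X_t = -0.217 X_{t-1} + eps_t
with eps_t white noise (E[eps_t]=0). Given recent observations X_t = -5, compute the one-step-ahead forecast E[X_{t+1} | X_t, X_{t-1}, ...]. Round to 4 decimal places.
E[X_{t+1} \mid \mathcal F_t] = 1.0850

For an AR(p) model X_t = c + sum_i phi_i X_{t-i} + eps_t, the
one-step-ahead conditional mean is
  E[X_{t+1} | X_t, ...] = c + sum_i phi_i X_{t+1-i}.
Substitute known values:
  E[X_{t+1} | ...] = (-0.217) * (-5)
                   = 1.0850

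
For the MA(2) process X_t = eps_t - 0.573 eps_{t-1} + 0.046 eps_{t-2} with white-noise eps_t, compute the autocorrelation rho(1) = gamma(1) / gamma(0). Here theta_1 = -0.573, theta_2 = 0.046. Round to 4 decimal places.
\rho(1) = -0.4505

For an MA(q) process with theta_0 = 1, the autocovariance is
  gamma(k) = sigma^2 * sum_{i=0..q-k} theta_i * theta_{i+k},
and rho(k) = gamma(k) / gamma(0). Sigma^2 cancels.
  numerator   = (1)*(-0.573) + (-0.573)*(0.046) = -0.599358.
  denominator = (1)^2 + (-0.573)^2 + (0.046)^2 = 1.330445.
  rho(1) = -0.599358 / 1.330445 = -0.4505.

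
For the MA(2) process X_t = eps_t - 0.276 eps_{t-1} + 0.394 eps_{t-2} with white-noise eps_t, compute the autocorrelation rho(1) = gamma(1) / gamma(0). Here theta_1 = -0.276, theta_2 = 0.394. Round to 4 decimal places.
\rho(1) = -0.3124

For an MA(q) process with theta_0 = 1, the autocovariance is
  gamma(k) = sigma^2 * sum_{i=0..q-k} theta_i * theta_{i+k},
and rho(k) = gamma(k) / gamma(0). Sigma^2 cancels.
  numerator   = (1)*(-0.276) + (-0.276)*(0.394) = -0.384744.
  denominator = (1)^2 + (-0.276)^2 + (0.394)^2 = 1.231412.
  rho(1) = -0.384744 / 1.231412 = -0.3124.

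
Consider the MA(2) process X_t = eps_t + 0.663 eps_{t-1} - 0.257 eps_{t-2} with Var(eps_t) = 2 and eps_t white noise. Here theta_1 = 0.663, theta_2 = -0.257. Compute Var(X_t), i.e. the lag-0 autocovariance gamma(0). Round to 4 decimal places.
\gamma(0) = 3.0112

For an MA(q) process X_t = eps_t + sum_i theta_i eps_{t-i} with
Var(eps_t) = sigma^2, the variance is
  gamma(0) = sigma^2 * (1 + sum_i theta_i^2).
  sum_i theta_i^2 = (0.663)^2 + (-0.257)^2 = 0.439569 + 0.066049 = 0.505618.
  gamma(0) = 2 * (1 + 0.505618) = 2 * 1.505618 = 3.011236, which rounds to 3.0112.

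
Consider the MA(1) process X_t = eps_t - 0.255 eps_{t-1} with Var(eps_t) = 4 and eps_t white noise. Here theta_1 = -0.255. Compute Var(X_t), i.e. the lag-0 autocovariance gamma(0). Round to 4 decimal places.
\gamma(0) = 4.2601

For an MA(q) process X_t = eps_t + sum_i theta_i eps_{t-i} with
Var(eps_t) = sigma^2, the variance is
  gamma(0) = sigma^2 * (1 + sum_i theta_i^2).
  sum_i theta_i^2 = (-0.255)^2 = 0.065025.
  gamma(0) = 4 * (1 + 0.065025) = 4 * 1.065025 = 4.2601.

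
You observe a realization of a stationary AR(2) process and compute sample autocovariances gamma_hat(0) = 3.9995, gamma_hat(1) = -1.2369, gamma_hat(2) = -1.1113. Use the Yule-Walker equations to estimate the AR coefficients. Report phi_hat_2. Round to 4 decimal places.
\hat\phi_{2} = -0.4130

The Yule-Walker equations for an AR(p) process read, in matrix form,
  Gamma_p phi = r_p,   with   (Gamma_p)_{ij} = gamma(|i - j|),
                       (r_p)_i = gamma(i),   i,j = 1..p.
Substitute the sample gammas (Toeplitz matrix and right-hand side of size 2):
  Gamma_p = [[3.9995, -1.2369], [-1.2369, 3.9995]]
  r_p     = [-1.2369, -1.1113]
Written out:
  3.9995 phi_1 - 1.2369 phi_2 = -1.2369
  -1.2369 phi_1 + 3.9995 phi_2 = -1.1113
Solve by Cramer's rule:
  det = gamma(0)^2 - gamma(1)^2 = (3.9995)^2 - (-1.2369)^2 = 15.99600025 - 1.52992161 = 14.46607864
  phi_hat_1 = [gamma(1) gamma(0) - gamma(1) gamma(2)] / det = [(-1.2369)(3.9995) - (-1.2369)(-1.1113)] / 14.46607864 = -6.32154852 / 14.46607864 = -0.437
  phi_hat_2 = [gamma(0) gamma(2) - gamma(1)^2] / det = [(3.9995)(-1.1113) - (-1.2369)^2] / 14.46607864 = -5.97456596 / 14.46607864 = -0.413
So phi_hat = [-0.4370, -0.4130].
Therefore phi_hat_2 = -0.4130.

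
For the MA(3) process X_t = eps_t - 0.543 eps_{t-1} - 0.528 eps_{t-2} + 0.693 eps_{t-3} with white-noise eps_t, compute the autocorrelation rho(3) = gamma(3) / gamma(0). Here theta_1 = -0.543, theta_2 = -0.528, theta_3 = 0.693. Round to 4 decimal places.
\rho(3) = 0.3374

For an MA(q) process with theta_0 = 1, the autocovariance is
  gamma(k) = sigma^2 * sum_{i=0..q-k} theta_i * theta_{i+k},
and rho(k) = gamma(k) / gamma(0). Sigma^2 cancels.
  numerator   = (1)*(0.693) = 0.693.
  denominator = (1)^2 + (-0.543)^2 + (-0.528)^2 + (0.693)^2 = 2.053882.
  rho(3) = 0.693 / 2.053882 = 0.3374.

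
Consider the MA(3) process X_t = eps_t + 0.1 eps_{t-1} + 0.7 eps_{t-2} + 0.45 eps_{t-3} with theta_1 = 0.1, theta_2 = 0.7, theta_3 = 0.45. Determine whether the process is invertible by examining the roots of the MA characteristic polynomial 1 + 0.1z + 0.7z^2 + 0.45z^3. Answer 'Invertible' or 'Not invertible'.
\text{Invertible}

The MA(q) characteristic polynomial is P(z) = 1 + 0.1z + 0.7z^2 + 0.45z^3.
Invertibility requires all roots to lie outside the unit circle, i.e. |z| > 1 for every root.
Degree 3: look for a simple real root z0 first, then factor out (1 - z/z0) and solve the remaining quadratic.
Testing z0 = -2: P(-2) = 1 + (0.1)(-2) + (0.7)(-2)^2 + (0.45)(-2)^3
  = 1 + (-0.2) + (2.8) + (-3.6) = 0.  So z_0 = -2 is a root, |z_0| = 2.
Divide out the factor (1 + 0.5 z) = (1 - z/z0) (since 1/z0 = -0.5):
  P(z) = (1 + 0.5 z)(1 + (-0.4) z + (0.9) z^2)
  [check: z-coef -0.4 - (-0.5) = 0.1; z^2-coef 0.9 - (-0.5)(-0.4) = 0.7; z^3-coef -(-0.5)(0.9) = 0.45.]
Remaining roots from the quadratic factor 1 + (-0.4) z + (0.9) z^2:
  Set 1 + (-0.4) z + (0.9) z^2 = 0, i.e. a z^2 + b z + c = 0 with a = 0.9, b = -0.4, c = 1.
  Discriminant D = b^2 - 4ac = (-0.4)^2 - 4*(0.9)*1 = 0.16 - (3.6) = -3.44.
  D < 0, so the roots are the complex-conjugate pair z = (-b +/- i sqrt(-D)) / (2a) = 0.2222 +/- 1.0304i.
  For a conjugate pair |z|^2 = z * conj(z) = (product of roots) = c/a = 1/(0.9) = 1.111111, so |z| = sqrt(1.111111) = 1.0541 for both roots.
Moduli of all roots: 2.0000, 1.0541, 1.0541.
All moduli strictly greater than 1? Yes.
Verdict: Invertible.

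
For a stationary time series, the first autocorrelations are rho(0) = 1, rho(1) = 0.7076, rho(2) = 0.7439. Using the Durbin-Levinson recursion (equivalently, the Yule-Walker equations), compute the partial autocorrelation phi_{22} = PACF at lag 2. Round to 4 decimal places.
\phi_{22} = 0.4871

The PACF at lag k is phi_{kk}, the last component of the solution
to the Yule-Walker system G_k phi = r_k where
  (G_k)_{ij} = rho(|i - j|), (r_k)_i = rho(i), i,j = 1..k.
Equivalently, Durbin-Levinson gives phi_{kk} iteratively:
  phi_{11} = rho(1)
  phi_{kk} = [rho(k) - sum_{j=1..k-1} phi_{k-1,j} rho(k-j)]
            / [1 - sum_{j=1..k-1} phi_{k-1,j} rho(j)],
  phi_{k,j} = phi_{k-1,j} - phi_{kk} phi_{k-1,k-j},  j = 1..k-1.
Step k = 1:
  phi_11 = rho(1) = 0.7076.
Step k = 2:
  phi_22 = [rho(2) - phi_11 rho(1)] / [1 - phi_11 rho(1)] = [0.7439 - (0.7076)(0.7076)] / [1 - (0.7076)(0.7076)]
         = 0.24320224 / 0.49930224 = 0.4871.
Therefore phi_{22} = 0.4871.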